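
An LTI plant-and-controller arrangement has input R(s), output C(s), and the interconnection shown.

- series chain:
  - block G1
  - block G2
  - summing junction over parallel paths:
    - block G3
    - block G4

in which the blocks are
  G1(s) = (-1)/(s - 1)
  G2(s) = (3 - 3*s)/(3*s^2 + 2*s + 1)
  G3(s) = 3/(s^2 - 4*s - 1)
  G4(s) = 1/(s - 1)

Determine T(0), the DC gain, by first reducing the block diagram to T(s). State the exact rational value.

First reduce the diagram to T(s).

Step 1. add G3, G4 (parallel) gives (s^2 - s - 4)/(s^3 - 5*s^2 + 3*s + 1)
Step 2. series reduction of G1, G2, (G3+G4) gives (3*s^2 - 3*s - 12)/(3*s^5 - 13*s^4 + 4*s^2 + 5*s + 1)
Step 2 gives the overall T(s). Then T(0) = -12/1 = -12.

Answer: -12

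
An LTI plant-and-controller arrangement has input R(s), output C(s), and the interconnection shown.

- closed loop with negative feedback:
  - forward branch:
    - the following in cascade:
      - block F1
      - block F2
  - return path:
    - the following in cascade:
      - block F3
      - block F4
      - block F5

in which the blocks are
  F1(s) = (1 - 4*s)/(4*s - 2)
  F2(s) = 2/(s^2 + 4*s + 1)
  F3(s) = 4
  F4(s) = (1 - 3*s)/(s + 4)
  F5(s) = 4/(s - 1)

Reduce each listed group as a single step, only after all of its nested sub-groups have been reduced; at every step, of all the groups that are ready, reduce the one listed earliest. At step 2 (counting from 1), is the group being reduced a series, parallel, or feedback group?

(1) reduce the series chain F1, F2
(2) series reduction of F3, F4, F5
(3) apply the feedback formula to (F1*F2), (F3*F4*F5)
At step 2 the group reduced is series.

Hence the answer: series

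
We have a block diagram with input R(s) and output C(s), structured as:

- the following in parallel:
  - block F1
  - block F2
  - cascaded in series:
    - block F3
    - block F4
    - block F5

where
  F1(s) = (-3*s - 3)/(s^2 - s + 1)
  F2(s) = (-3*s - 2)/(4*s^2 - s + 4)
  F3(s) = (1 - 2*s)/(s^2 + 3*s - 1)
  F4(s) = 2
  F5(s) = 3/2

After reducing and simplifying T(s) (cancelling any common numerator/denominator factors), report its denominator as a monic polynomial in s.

First reduce the diagram to T(s).

Step 1: multiply F3, F4, F5 (series) = (3 - 6*s)/(s^2 + 3*s - 1)
Step 2: sum the parallel branches F1, F2, (F3*F4*F5) = (-39*s^5 - 11*s^4 - 88*s^3 + 21*s^2 - 71*s + 26)/(4*s^6 + 7*s^5 - 10*s^4 + 27*s^3 - 20*s^2 + 17*s - 4)
That last expression is T(s), already simplified. Scaling its denominator by 1/4 (the reciprocal of the leading coefficient) yields the monic denominator.

Answer: s^6 + 7*s^5/4 - 5*s^4/2 + 27*s^3/4 - 5*s^2 + 17*s/4 - 1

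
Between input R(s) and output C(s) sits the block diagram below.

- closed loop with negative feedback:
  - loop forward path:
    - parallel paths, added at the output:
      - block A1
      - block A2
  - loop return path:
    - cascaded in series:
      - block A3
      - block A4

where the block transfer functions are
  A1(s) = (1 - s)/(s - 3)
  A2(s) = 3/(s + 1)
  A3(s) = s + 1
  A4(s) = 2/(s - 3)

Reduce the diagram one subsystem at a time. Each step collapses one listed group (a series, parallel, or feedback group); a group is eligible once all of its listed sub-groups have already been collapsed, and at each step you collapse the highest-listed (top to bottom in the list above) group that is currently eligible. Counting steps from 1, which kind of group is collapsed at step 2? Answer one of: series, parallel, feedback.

Reducing step by step:

Step 1 - reduce the parallel group A1, A2
Step 2 - reduce the series chain A3, A4
Step 3 - collapse the loop ((A1+A2) forward, (A3*A4) return)
So the answer for step 2 is series.

Answer: series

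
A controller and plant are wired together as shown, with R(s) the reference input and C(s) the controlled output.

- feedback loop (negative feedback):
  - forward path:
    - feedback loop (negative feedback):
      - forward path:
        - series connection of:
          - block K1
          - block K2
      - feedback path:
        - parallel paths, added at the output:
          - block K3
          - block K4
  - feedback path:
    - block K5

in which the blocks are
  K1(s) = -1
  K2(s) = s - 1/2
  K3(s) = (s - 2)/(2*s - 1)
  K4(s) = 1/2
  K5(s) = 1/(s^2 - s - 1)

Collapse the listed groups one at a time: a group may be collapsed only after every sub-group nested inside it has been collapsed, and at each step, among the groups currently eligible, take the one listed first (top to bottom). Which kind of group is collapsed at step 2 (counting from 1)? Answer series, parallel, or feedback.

Answer: parallel

Working:
Step 1: reduce the series chain K1, K2
Step 2: reduce the parallel group K3, K4
Step 3: close the feedback loop around (K1*K2), (K3+K4)
Step 4: collapse the loop ([(K1*K2)/(1+(K1*K2)*(K3+K4))] forward, K5 return)
Step 2: parallel.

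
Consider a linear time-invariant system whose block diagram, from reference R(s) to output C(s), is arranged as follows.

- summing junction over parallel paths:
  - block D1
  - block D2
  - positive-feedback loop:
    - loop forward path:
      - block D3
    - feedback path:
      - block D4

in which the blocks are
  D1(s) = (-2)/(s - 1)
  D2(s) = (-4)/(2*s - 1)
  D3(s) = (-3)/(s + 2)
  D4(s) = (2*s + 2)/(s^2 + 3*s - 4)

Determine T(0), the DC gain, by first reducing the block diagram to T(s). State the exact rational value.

Step 1: feedback reduction of D3, D4; result (-3*s^2 - 9*s + 12)/(s^3 + 5*s^2 + 8*s - 2)
Step 2: combine D1, D2, [D3/(1-D3*D4)] in parallel; result (-14*s^4 - 43*s^3 + 14*s^2 + 19*s)/(2*s^5 + 7*s^4 + 2*s^3 - 23*s^2 + 14*s - 2)
The step-2 result is T(s). Setting s = 0: T(0) = 0/(-2) = 0.

Answer: 0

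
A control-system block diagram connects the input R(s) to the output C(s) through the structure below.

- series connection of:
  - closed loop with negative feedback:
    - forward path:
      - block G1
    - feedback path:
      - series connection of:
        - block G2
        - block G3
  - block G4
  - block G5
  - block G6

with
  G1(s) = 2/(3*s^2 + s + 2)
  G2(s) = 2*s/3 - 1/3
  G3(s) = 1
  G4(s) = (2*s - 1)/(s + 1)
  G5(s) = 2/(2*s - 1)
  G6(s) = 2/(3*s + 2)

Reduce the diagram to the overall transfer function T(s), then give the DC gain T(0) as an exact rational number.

First reduce the diagram to T(s).

(1) cascade G2, G3 -> 2*s/3 - 1/3
(2) close the feedback loop around G1, (G2*G3) -> 6/(9*s^2 + 7*s + 4)
(3) reduce the series chain [G1/(1+G1*(G2*G3))], G4, G5, G6 -> 24/(27*s^4 + 66*s^3 + 65*s^2 + 34*s + 8)
Step 3 gives the overall T(s). Then T(0) = 24/8 = 3.

Answer: 3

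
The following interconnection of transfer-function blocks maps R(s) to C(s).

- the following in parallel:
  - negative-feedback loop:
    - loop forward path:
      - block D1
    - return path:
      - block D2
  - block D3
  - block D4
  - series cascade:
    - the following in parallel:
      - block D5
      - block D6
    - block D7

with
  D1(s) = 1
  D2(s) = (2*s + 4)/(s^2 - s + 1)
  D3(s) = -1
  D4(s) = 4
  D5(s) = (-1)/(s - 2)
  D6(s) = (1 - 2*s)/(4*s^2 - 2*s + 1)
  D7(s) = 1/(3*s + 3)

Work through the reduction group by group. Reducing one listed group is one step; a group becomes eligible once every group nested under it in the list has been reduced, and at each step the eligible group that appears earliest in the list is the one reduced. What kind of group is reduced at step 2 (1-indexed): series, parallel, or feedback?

[1] feedback reduction of D1, D2
[2] sum the parallel branches D5, D6
[3] combine (D5+D6), D7 in series
[4] sum the parallel branches [D1/(1+D1*D2)], D3, D4, ((D5+D6)*D7)
So the answer for step 2 is parallel.

Therefore the answer is parallel.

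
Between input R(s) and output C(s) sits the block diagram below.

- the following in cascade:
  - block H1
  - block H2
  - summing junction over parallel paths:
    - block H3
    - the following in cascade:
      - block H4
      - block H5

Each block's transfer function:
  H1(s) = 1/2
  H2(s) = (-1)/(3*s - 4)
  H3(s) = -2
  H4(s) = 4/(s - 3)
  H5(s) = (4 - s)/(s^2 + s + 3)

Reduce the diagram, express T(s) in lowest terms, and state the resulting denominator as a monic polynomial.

First reduce the diagram to T(s).

Step 1: multiply H4, H5 (series); result (16 - 4*s)/(s^3 - 2*s^2 - 9)
Step 2: sum the parallel branches H3, (H4*H5); result (-2*s^3 + 4*s^2 - 4*s + 34)/(s^3 - 2*s^2 - 9)
Step 3: multiply H1, H2, (H3+(H4*H5)) (series); result (s^3 - 2*s^2 + 2*s - 17)/(3*s^4 - 10*s^3 + 8*s^2 - 27*s + 36)
Step 3 gives the fully reduced T(s), with no common factor left to cancel. The denominator's leading coefficient is 3, so divide each of its coefficients by 3 to get the monic form.

Answer: s^4 - 10*s^3/3 + 8*s^2/3 - 9*s + 12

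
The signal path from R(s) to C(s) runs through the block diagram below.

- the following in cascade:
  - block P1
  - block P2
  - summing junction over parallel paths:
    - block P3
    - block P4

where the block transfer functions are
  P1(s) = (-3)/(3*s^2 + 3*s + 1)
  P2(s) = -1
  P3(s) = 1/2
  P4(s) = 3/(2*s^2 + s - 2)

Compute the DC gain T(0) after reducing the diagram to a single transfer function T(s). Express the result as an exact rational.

Answer: -3

Working:
(1) sum the parallel branches P3, P4 -> (2*s^2 + s + 4)/(4*s^2 + 2*s - 4)
(2) reduce the series chain P1, P2, (P3+P4) -> (6*s^2 + 3*s + 12)/(12*s^4 + 18*s^3 - 2*s^2 - 10*s - 4)
The step-2 result is T(s). Setting s = 0: T(0) = 12/(-4) = -3.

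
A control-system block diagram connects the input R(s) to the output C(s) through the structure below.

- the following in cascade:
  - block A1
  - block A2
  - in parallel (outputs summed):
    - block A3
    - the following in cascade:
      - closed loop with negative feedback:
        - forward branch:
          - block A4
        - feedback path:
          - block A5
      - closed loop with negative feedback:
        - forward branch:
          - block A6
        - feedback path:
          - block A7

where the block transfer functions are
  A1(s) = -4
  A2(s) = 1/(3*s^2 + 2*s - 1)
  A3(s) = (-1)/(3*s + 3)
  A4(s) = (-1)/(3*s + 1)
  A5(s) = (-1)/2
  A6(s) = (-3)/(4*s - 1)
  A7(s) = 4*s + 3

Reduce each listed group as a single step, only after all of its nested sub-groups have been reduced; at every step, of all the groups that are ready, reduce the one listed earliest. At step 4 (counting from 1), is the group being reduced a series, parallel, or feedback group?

Reducing step by step:

1. apply the feedback formula to A4, A5
2. apply the feedback formula to A6, A7
3. multiply [A4/(1+A4*A5)], [A6/(1+A6*A7)] (series)
4. parallel reduction of A3, ([A4/(1+A4*A5)]*[A6/(1+A6*A7)])
5. series reduction of A1, A2, (A3+([A4/(1+A4*A5)]*[A6/(1+A6*A7)]))
So the answer for step 4 is parallel.

Answer: parallel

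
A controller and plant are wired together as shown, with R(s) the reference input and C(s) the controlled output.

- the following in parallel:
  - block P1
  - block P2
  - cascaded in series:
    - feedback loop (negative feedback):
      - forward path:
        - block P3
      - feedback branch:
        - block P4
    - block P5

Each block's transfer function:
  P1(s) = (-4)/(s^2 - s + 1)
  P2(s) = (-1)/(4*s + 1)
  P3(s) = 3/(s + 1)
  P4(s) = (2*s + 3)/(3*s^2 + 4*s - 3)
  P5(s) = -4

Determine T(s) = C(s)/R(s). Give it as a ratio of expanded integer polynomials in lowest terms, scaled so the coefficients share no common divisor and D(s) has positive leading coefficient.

The answer is (-147*s^5 - 136*s^4 + 53*s^3 - 434*s^2 - 65*s + 6)/(12*s^6 + 19*s^5 + 16*s^4 + 27*s^3 + 10*s^2 + 25*s + 6).

Reasoning:
(1) reduce the feedback loop with forward P3 and return P4 gives (9*s^2 + 12*s - 9)/(3*s^3 + 7*s^2 + 7*s + 6)
(2) reduce the series chain [P3/(1+P3*P4)], P5 gives (-36*s^2 - 48*s + 36)/(3*s^3 + 7*s^2 + 7*s + 6)
(3) sum the parallel branches P1, P2, ([P3/(1+P3*P4)]*P5), giving the overall T(s)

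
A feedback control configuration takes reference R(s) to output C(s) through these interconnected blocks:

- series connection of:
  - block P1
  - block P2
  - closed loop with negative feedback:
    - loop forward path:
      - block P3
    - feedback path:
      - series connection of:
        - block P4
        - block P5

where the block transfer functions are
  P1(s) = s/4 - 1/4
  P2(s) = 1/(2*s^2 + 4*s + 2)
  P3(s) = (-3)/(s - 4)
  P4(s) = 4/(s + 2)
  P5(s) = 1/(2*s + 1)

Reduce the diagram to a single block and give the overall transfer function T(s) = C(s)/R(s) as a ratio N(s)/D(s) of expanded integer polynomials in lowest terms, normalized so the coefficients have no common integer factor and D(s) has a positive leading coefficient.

Answer: (-6*s^3 - 9*s^2 + 9*s + 6)/(16*s^5 + 8*s^4 - 176*s^3 - 472*s^2 - 464*s - 160)

Working:
[1] series reduction of P4, P5; result 4/(2*s^2 + 5*s + 2)
[2] apply the feedback formula to P3, (P4*P5); result (-6*s^2 - 15*s - 6)/(2*s^3 - 3*s^2 - 18*s - 20)
[3] series reduction of P1, P2, [P3/(1+P3*(P4*P5))], which is the overall transfer function T(s) = C(s)/R(s) in lowest terms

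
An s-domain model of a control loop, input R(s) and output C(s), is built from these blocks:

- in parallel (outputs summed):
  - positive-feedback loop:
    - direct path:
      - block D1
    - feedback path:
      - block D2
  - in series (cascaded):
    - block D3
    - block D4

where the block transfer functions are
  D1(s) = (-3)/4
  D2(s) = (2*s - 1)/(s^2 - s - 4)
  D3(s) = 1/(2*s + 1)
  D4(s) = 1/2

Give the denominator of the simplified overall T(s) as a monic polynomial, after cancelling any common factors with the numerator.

First reduce the diagram to T(s).

Step 1: reduce the feedback loop with forward D1 and return D2 = (-3*s^2 + 3*s + 12)/(4*s^2 + 2*s - 19)
Step 2: multiply D3, D4 (series) = 1/(4*s + 2)
Step 3: reduce the parallel group [D1/(1-D1*D2)], (D3*D4) = (-12*s^3 + 10*s^2 + 56*s + 5)/(16*s^3 + 16*s^2 - 72*s - 38)
No further cancellation is possible in the step-3 result, so that is T(s). Its denominator becomes monic after dividing by the leading coefficient 16.

Answer: s^3 + s^2 - 9*s/2 - 19/8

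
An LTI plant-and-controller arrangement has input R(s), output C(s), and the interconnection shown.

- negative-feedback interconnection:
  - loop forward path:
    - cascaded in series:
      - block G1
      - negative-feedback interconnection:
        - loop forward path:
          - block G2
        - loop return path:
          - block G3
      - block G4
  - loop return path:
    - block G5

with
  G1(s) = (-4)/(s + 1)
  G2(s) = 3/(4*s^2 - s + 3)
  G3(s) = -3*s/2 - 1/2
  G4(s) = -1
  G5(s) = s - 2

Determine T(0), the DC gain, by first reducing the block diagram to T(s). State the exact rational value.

The answer is -8/15.

Reasoning:
1. close the feedback loop around G2, G3 -> 6/(8*s^2 - 11*s + 3)
2. multiply G1, [G2/(1+G2*G3)], G4 (series) -> 24/(8*s^3 - 3*s^2 - 8*s + 3)
3. feedback reduction of (G1*[G2/(1+G2*G3)]*G4), G5 -> 24/(8*s^3 - 3*s^2 + 16*s - 45)
That last expression is T(s); at s = 0 only the constant terms survive, so T(0) = 24/(-45) = -8/15.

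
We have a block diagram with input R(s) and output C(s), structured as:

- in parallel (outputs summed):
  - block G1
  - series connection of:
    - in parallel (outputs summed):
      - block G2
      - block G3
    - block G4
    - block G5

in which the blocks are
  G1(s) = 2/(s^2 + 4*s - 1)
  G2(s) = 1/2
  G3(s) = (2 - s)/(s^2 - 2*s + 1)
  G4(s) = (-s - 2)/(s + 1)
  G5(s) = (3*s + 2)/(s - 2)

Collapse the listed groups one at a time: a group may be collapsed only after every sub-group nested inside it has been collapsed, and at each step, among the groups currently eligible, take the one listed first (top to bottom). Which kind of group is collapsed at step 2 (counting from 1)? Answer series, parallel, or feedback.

Step 1 - sum the parallel branches G2, G3
Step 2 - cascade (G2+G3), G4, G5
Step 3 - sum the parallel branches G1, ((G2+G3)*G4*G5)
At step 2 the group reduced is series.

Answer: series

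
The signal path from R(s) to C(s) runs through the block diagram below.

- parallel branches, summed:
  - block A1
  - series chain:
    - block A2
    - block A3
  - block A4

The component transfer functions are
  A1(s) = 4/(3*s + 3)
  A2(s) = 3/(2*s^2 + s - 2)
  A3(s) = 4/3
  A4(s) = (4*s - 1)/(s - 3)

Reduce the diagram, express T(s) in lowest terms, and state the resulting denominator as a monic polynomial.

[1] multiply A2, A3 (series); result 4/(2*s^2 + s - 2)
[2] sum the parallel branches A1, (A2*A3), A4; result (24*s^4 + 38*s^3 - 29*s^2 - 65*s - 6)/(6*s^4 - 9*s^3 - 30*s^2 + 3*s + 18)
That last expression is T(s), already simplified. Scaling its denominator by 1/6 (the reciprocal of the leading coefficient) yields the monic denominator.

Answer: s^4 - 3*s^3/2 - 5*s^2 + s/2 + 3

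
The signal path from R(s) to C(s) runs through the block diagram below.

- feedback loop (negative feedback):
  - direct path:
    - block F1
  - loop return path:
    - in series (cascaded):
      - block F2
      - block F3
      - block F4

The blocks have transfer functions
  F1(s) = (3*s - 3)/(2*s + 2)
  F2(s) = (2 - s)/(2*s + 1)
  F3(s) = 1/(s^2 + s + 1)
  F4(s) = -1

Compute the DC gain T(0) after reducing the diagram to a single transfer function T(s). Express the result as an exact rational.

Step 1 - series reduction of F2, F3, F4: (s - 2)/(2*s^3 + 3*s^2 + 3*s + 1)
Step 2 - feedback reduction of F1, (F2*F3*F4): (6*s^4 + 3*s^3 - 6*s - 3)/(4*s^4 + 10*s^3 + 15*s^2 - s + 8)
Evaluating the step-2 result (the overall T(s)) at s = 0 gives T(0) = -3/8.

Final answer: -3/8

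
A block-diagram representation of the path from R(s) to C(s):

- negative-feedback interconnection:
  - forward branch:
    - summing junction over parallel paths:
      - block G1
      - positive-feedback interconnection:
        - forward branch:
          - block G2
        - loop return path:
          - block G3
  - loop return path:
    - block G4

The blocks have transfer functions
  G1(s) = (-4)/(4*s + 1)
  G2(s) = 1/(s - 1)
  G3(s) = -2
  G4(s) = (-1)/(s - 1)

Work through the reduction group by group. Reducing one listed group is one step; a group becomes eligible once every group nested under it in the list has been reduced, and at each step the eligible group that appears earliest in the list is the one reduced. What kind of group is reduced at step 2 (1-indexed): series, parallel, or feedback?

The answer is parallel.

Reasoning:
(1) reduce the feedback loop with forward G2 and return G3
(2) combine G1, [G2/(1-G2*G3)] in parallel
(3) reduce the feedback loop with forward (G1+[G2/(1-G2*G3)]) and return G4
So the answer for step 2 is parallel.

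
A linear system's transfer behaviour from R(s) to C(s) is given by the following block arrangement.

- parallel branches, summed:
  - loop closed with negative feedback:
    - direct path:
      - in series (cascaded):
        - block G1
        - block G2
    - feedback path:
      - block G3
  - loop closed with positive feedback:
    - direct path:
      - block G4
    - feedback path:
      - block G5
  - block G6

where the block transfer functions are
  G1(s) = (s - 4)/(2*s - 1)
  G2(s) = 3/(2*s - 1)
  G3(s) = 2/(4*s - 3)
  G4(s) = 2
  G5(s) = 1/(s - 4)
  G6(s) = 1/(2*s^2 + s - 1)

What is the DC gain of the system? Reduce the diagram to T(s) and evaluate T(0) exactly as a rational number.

First reduce the diagram to T(s).

Step 1. cascade G1, G2 -> (3*s - 12)/(4*s^2 - 4*s + 1)
Step 2. collapse the loop ((G1*G2) forward, G3 return) -> (12*s^2 - 57*s + 36)/(16*s^3 - 28*s^2 + 22*s - 27)
Step 3. feedback reduction of G4, G5 -> (2*s - 8)/(s - 6)
Step 4. add [(G1*G2)/(1+(G1*G2)*G3)], [G4/(1-G4*G5)], G6 (parallel) -> (64*s^6 - 312*s^5 + 90*s^4 + 483*s^3 + 199*s^2 - 307*s + 162)/(32*s^6 - 232*s^5 + 240*s^4 - 4*s^3 - 25*s^2 + 321*s - 162)
Evaluating the step-4 result (the overall T(s)) at s = 0 gives T(0) = 162/(-162) = -1.

Answer: -1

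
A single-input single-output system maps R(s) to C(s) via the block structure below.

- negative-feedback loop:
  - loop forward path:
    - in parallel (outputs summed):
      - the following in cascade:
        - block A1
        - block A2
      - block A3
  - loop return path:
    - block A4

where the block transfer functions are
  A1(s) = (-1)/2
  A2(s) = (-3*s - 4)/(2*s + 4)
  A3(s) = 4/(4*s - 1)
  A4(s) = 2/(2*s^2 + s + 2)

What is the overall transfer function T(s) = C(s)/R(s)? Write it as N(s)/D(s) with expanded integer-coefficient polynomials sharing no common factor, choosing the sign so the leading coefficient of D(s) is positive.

[1] combine A1, A2 in series: (3*s + 4)/(4*s + 8)
[2] sum the parallel branches (A1*A2), A3: (12*s^2 + 29*s + 28)/(16*s^2 + 28*s - 8)
[3] close the feedback loop around ((A1*A2)+A3), A4; the result is T(s) itself (integer coefficients, no common factor, positive leading denominator coefficient)

Therefore the answer is (24*s^4 + 70*s^3 + 109*s^2 + 86*s + 56)/(32*s^4 + 72*s^3 + 68*s^2 + 106*s + 40).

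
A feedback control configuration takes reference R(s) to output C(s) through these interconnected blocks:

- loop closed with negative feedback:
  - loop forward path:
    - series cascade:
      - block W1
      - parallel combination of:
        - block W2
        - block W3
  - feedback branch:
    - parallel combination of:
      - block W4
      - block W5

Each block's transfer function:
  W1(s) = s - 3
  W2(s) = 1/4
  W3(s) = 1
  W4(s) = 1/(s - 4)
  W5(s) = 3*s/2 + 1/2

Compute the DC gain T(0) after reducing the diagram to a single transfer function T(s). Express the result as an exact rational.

[1] parallel reduction of W2, W3 gives 5/4
[2] multiply W1, (W2+W3) (series) gives 5*s/4 - 15/4
[3] combine W4, W5 in parallel gives (3*s^2 - 11*s - 2)/(2*s - 8)
[4] feedback reduction of (W1*(W2+W3)), (W4+W5) gives (10*s^2 - 70*s + 120)/(15*s^3 - 100*s^2 + 163*s - 2)
Evaluating the step-4 result (the overall T(s)) at s = 0 gives T(0) = 120/(-2) = -60.

Hence the answer: -60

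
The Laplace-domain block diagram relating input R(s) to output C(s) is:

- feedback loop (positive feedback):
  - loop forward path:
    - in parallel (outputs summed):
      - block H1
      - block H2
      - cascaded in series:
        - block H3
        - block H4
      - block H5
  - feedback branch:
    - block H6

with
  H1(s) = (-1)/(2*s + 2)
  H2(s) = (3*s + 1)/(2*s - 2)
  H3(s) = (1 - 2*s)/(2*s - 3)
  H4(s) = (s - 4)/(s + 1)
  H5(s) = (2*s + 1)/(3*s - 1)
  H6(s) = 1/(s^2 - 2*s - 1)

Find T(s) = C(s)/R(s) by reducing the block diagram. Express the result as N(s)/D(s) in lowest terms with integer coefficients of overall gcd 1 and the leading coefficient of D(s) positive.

Reducing step by step:

(1) combine H3, H4 in series: (-2*s^2 + 9*s - 4)/(2*s^2 - s - 3)
(2) combine H1, H2, (H3*H4), H5 in parallel: (14*s^4 + 47*s^3 - 126*s^2 + 45*s + 4)/(12*s^4 - 22*s^3 - 6*s^2 + 22*s - 6)
(3) close the feedback loop around (H1+H2+(H3*H4)+H5), H6, giving the overall T(s)

Answer: (14*s^6 + 19*s^5 - 234*s^4 + 250*s^3 + 40*s^2 - 53*s - 4)/(12*s^6 - 46*s^5 + 12*s^4 + 9*s^3 + 82*s^2 - 55*s + 2)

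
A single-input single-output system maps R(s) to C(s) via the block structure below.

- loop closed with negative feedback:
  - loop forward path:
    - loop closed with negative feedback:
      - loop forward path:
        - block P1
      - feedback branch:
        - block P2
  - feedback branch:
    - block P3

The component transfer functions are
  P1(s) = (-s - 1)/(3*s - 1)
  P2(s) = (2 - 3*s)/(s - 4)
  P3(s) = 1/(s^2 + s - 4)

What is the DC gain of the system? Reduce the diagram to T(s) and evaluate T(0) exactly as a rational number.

The answer is 4.

Reasoning:
Step 1 - reduce the feedback loop with forward P1 and return P2, giving (-s^2 + 3*s + 4)/(6*s^2 - 12*s + 2)
Step 2 - close the feedback loop around [P1/(1+P1*P2)], P3, giving (-s^4 + 2*s^3 + 11*s^2 - 8*s - 16)/(6*s^4 - 6*s^3 - 35*s^2 + 53*s - 4)
Step 2 gives the overall T(s). Then T(0) = -16/(-4) = 4.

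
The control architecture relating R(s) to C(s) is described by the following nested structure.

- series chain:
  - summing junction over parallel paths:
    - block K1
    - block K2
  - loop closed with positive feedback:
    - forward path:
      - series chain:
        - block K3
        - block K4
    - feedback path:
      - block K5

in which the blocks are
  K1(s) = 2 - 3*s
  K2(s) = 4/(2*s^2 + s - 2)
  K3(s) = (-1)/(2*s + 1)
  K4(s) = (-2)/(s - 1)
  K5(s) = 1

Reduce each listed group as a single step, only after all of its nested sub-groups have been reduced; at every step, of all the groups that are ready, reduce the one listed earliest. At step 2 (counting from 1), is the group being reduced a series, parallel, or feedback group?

[1] parallel reduction of K1, K2
[2] combine K3, K4 in series
[3] close the feedback loop around (K3*K4), K5
[4] multiply (K1+K2), [(K3*K4)/(1-(K3*K4)*K5)] (series)
At step 2 the group reduced is series.

Answer: series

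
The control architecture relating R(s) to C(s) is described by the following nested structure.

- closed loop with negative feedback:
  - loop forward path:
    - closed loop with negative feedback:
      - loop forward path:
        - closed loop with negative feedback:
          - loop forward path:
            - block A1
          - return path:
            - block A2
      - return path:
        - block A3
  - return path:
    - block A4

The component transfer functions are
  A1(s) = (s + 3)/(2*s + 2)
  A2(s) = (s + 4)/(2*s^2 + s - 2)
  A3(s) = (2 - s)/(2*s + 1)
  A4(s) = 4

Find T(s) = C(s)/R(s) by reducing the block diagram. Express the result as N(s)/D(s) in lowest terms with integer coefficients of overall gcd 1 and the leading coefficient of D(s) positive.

Step 1: close the feedback loop around A1, A2: (2*s^3 + 7*s^2 + s - 6)/(4*s^3 + 7*s^2 + 5*s + 8)
Step 2: feedback reduction of [A1/(1+A1*A2)], A3: (4*s^4 + 16*s^3 + 9*s^2 - 11*s - 6)/(6*s^4 + 15*s^3 + 30*s^2 + 29*s - 4)
Step 3: reduce the feedback loop with forward [[A1/(1+A1*A2)]/(1+[A1/(1+A1*A2)]*A3)] and return A4, giving the overall T(s)

Therefore the answer is (4*s^4 + 16*s^3 + 9*s^2 - 11*s - 6)/(22*s^4 + 79*s^3 + 66*s^2 - 15*s - 28).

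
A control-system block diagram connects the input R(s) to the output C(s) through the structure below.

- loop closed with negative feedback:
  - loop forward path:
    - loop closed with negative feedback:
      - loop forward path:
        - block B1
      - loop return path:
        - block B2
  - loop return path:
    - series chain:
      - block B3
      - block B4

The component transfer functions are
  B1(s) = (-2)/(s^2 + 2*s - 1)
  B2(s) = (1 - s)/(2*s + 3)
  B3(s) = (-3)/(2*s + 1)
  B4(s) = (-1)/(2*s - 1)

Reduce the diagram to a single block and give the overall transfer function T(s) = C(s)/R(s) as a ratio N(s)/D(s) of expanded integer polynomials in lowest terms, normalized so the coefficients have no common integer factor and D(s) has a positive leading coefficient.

Answer: (-16*s^3 - 24*s^2 + 4*s + 6)/(8*s^5 + 28*s^4 + 22*s^3 - 27*s^2 - 18*s - 13)

Working:
(1) close the feedback loop around B1, B2 gives (-4*s - 6)/(2*s^3 + 7*s^2 + 6*s - 5)
(2) series reduction of B3, B4 gives 3/(4*s^2 - 1)
(3) feedback reduction of [B1/(1+B1*B2)], (B3*B4); the result is T(s) itself (integer coefficients, no common factor, positive leading denominator coefficient)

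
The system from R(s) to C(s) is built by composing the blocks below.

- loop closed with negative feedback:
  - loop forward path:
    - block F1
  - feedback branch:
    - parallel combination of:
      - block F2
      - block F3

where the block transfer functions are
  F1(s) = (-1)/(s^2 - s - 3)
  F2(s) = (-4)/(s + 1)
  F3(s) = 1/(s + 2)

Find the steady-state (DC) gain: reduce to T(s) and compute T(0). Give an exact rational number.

[1] sum the parallel branches F2, F3 gives (-3*s - 7)/(s^2 + 3*s + 2)
[2] feedback reduction of F1, (F2+F3) gives (-s^2 - 3*s - 2)/(s^4 + 2*s^3 - 4*s^2 - 8*s + 1)
DC gain: substitute s = 0 into T(s) from step 2: T(0) = -2/1 = -2.

Answer: -2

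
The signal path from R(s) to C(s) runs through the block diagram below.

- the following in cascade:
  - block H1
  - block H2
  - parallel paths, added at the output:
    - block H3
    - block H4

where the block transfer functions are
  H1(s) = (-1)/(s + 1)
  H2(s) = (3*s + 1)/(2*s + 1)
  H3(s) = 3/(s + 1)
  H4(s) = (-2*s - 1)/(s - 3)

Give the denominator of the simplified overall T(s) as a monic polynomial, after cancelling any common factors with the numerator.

Reducing step by step:

[1] parallel reduction of H3, H4 = (-2*s^2 - 10)/(s^2 - 2*s - 3)
[2] cascade H1, H2, (H3+H4) = (6*s^3 + 2*s^2 + 30*s + 10)/(2*s^4 - s^3 - 11*s^2 - 11*s - 3)
Step 2 gives the fully reduced T(s), with no common factor left to cancel. The denominator's leading coefficient is 2, so divide each of its coefficients by 2 to get the monic form.

Answer: s^4 - s^3/2 - 11*s^2/2 - 11*s/2 - 3/2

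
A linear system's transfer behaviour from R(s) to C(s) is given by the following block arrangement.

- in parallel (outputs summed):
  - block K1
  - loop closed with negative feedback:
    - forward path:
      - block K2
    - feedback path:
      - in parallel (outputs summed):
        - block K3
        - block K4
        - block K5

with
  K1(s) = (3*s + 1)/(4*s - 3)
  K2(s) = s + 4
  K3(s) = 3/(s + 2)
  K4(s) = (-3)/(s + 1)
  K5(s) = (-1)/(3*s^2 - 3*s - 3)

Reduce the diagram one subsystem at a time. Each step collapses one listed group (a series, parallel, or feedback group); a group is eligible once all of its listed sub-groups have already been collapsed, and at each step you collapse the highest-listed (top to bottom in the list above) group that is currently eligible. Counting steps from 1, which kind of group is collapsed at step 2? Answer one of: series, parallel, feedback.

Reducing step by step:

Step 1: reduce the parallel group K3, K4, K5
Step 2: collapse the loop (K2 forward, (K3+K4+K5) return)
Step 3: reduce the parallel group K1, [K2/(1+K2*(K3+K4+K5))]
Step 2 collapses a feedback group.

Answer: feedback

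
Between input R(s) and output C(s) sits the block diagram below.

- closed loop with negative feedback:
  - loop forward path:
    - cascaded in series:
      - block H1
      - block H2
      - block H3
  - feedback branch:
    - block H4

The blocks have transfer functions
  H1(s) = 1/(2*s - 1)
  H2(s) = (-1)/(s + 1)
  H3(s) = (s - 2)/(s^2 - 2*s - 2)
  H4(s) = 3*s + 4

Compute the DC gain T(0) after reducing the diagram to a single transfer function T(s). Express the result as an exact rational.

First reduce the diagram to T(s).

Step 1: multiply H1, H2, H3 (series), giving (2 - s)/(2*s^4 - 3*s^3 - 7*s^2 + 2)
Step 2: close the feedback loop around (H1*H2*H3), H4, giving (2 - s)/(2*s^4 - 3*s^3 - 10*s^2 + 2*s + 10)
Evaluating the step-2 result (the overall T(s)) at s = 0 gives T(0) = 2/10 = 1/5.

Answer: 1/5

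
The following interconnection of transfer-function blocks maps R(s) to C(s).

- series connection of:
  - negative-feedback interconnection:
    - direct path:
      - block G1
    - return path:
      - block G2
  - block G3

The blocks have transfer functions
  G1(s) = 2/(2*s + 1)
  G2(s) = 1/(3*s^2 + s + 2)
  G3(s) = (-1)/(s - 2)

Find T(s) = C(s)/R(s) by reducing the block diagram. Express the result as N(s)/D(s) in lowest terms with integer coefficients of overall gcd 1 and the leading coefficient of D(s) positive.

(1) apply the feedback formula to G1, G2: (6*s^2 + 2*s + 4)/(6*s^3 + 5*s^2 + 5*s + 4)
(2) reduce the series chain [G1/(1+G1*G2)], G3, which is the overall transfer function T(s) = C(s)/R(s) in lowest terms

Answer: (-6*s^2 - 2*s - 4)/(6*s^4 - 7*s^3 - 5*s^2 - 6*s - 8)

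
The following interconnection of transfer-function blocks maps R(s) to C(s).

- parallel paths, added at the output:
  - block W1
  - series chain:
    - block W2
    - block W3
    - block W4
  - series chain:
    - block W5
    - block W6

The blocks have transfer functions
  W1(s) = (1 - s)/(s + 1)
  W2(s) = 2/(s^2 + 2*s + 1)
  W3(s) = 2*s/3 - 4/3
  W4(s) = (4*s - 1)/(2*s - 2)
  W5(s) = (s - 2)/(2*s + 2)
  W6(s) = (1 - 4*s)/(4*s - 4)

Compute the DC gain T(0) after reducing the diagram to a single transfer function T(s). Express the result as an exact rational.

Step 1. combine W2, W3, W4 in series = (8*s^2 - 18*s + 4)/(3*s^3 + 3*s^2 - 3*s - 3)
Step 2. cascade W5, W6 = (-4*s^2 + 9*s - 2)/(8*s^2 - 8)
Step 3. combine W1, (W2*W3*W4), (W5*W6) in parallel = (-36*s^3 + 103*s^2 - 99*s + 2)/(24*s^3 + 24*s^2 - 24*s - 24)
DC gain: substitute s = 0 into T(s) from step 3: T(0) = 2/(-24) = -1/12.

Hence the answer: -1/12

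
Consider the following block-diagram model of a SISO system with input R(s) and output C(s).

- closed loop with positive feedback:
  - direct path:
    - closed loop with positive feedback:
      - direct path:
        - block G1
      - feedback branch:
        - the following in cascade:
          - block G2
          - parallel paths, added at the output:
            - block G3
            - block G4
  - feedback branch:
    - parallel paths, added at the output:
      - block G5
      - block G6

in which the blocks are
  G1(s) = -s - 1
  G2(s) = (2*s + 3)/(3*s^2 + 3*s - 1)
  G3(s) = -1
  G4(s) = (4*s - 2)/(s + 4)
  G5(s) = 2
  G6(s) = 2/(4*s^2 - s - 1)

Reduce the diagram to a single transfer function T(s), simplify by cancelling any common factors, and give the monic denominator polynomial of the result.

Answer: s^6 + 29*s^5/4 + 235*s^4/24 - 21*s^3/8 - 71*s^2/12 + 5*s/3 + 11/12

Working:
1. combine G3, G4 in parallel -> (3*s - 6)/(s + 4)
2. cascade G2, (G3+G4) -> (6*s^2 - 3*s - 18)/(3*s^3 + 15*s^2 + 11*s - 4)
3. apply the feedback formula to G1, (G2*(G3+G4)) -> (-3*s^4 - 18*s^3 - 26*s^2 - 7*s + 4)/(9*s^3 + 18*s^2 - 10*s - 22)
4. sum the parallel branches G5, G6 -> (8*s^2 - 2*s)/(4*s^2 - s - 1)
5. close the feedback loop around [G1/(1-G1*(G2*(G3+G4)))], (G5+G6) -> (-12*s^6 - 69*s^5 - 83*s^4 + 16*s^3 + 49*s^2 + 3*s - 4)/(24*s^6 + 174*s^5 + 235*s^4 - 63*s^3 - 142*s^2 + 40*s + 22)
No further cancellation is possible in the step-5 result, so that is T(s). Its denominator becomes monic after dividing by the leading coefficient 24.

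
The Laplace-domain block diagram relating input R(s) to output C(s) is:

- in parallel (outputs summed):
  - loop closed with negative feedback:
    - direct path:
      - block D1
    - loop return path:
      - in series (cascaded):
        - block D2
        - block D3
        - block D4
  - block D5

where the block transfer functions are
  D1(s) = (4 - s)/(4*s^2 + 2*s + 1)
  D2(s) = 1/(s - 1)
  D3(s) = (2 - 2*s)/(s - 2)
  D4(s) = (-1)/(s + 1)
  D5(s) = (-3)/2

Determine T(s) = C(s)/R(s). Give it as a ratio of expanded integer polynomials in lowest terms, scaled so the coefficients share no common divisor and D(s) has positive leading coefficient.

The answer is (-12*s^4 + 4*s^3 + 37*s^2 + 17*s - 34)/(8*s^4 - 4*s^3 - 18*s^2 - 14*s + 12).

Reasoning:
(1) reduce the series chain D2, D3, D4: 2/(s^2 - s - 2)
(2) close the feedback loop around D1, (D2*D3*D4): (-s^3 + 5*s^2 - 2*s - 8)/(4*s^4 - 2*s^3 - 9*s^2 - 7*s + 6)
(3) sum the parallel branches [D1/(1+D1*(D2*D3*D4))], D5, which is the overall transfer function T(s) = C(s)/R(s) in lowest terms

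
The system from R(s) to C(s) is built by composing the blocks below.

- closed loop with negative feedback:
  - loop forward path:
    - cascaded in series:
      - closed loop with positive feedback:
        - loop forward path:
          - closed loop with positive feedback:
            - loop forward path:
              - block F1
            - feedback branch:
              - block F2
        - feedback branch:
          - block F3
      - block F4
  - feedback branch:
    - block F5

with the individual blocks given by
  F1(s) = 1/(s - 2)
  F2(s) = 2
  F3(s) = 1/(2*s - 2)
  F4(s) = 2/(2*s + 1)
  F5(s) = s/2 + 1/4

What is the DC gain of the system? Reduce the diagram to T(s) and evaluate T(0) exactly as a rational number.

[1] feedback reduction of F1, F2: 1/(s - 4)
[2] apply the feedback formula to [F1/(1-F1*F2)], F3: (2*s - 2)/(2*s^2 - 10*s + 7)
[3] reduce the series chain [[F1/(1-F1*F2)]/(1-[F1/(1-F1*F2)]*F3)], F4: (4*s - 4)/(4*s^3 - 18*s^2 + 4*s + 7)
[4] collapse the loop (([[F1/(1-F1*F2)]/(1-[F1/(1-F1*F2)]*F3)]*F4) forward, F5 return): (4*s - 4)/(4*s^3 - 16*s^2 + 3*s + 6)
Evaluating the step-4 result (the overall T(s)) at s = 0 gives T(0) = -4/6 = -2/3.

Hence the answer: -2/3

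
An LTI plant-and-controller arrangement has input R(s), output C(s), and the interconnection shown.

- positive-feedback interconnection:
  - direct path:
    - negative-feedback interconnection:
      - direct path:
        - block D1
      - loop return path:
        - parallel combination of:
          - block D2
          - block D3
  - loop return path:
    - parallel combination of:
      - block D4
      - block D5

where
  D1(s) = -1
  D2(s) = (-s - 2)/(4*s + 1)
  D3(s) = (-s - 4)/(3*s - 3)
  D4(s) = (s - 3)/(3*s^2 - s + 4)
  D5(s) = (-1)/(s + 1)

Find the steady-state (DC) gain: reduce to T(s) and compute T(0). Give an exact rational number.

Answer: 12

Working:
1. reduce the parallel group D2, D3: (-7*s^2 - 20*s + 2)/(12*s^2 - 9*s - 3)
2. apply the feedback formula to D1, (D2+D3): (-12*s^2 + 9*s + 3)/(19*s^2 + 11*s - 5)
3. sum the parallel branches D4, D5: (-2*s^2 - s - 7)/(3*s^3 + 2*s^2 + 3*s + 4)
4. collapse the loop ([D1/(1+D1*(D2+D3))] forward, (D4+D5) return): (-36*s^5 + 3*s^4 - 9*s^3 - 15*s^2 + 45*s + 12)/(57*s^5 + 47*s^4 + 70*s^3 + 30*s^2 + 95*s + 1)
DC gain: substitute s = 0 into T(s) from step 4: T(0) = 12/1 = 12.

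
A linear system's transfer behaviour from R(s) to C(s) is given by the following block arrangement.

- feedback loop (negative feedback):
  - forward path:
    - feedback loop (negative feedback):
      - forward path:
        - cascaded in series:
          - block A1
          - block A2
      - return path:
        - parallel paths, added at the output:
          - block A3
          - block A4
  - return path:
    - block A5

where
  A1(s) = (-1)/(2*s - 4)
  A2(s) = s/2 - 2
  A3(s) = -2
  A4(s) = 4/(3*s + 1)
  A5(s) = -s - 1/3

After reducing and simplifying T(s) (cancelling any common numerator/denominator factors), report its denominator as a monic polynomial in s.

The answer is s^3 + 8*s^2/3 - 161*s/9 - 4/9.

Reasoning:
[1] cascade A1, A2: (4 - s)/(4*s - 8)
[2] combine A3, A4 in parallel: (2 - 6*s)/(3*s + 1)
[3] collapse the loop ((A1*A2) forward, (A3+A4) return): (-3*s^2 + 11*s + 4)/(18*s^2 - 46*s)
[4] close the feedback loop around [(A1*A2)/(1+(A1*A2)*(A3+A4))], A5: (-9*s^2 + 33*s + 12)/(9*s^3 + 24*s^2 - 161*s - 4)
That last expression is T(s), already simplified. Scaling its denominator by 1/9 (the reciprocal of the leading coefficient) yields the monic denominator.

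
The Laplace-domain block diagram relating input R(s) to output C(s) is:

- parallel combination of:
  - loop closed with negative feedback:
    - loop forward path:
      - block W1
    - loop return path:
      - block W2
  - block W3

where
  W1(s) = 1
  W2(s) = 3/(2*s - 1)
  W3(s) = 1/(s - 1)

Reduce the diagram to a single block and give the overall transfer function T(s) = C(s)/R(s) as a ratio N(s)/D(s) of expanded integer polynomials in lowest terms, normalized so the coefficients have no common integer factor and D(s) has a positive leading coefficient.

(1) apply the feedback formula to W1, W2 -> (2*s - 1)/(2*s + 2)
(2) combine [W1/(1+W1*W2)], W3 in parallel, which is the overall transfer function T(s) = C(s)/R(s) in lowest terms

Therefore the answer is (2*s^2 - s + 3)/(2*s^2 - 2).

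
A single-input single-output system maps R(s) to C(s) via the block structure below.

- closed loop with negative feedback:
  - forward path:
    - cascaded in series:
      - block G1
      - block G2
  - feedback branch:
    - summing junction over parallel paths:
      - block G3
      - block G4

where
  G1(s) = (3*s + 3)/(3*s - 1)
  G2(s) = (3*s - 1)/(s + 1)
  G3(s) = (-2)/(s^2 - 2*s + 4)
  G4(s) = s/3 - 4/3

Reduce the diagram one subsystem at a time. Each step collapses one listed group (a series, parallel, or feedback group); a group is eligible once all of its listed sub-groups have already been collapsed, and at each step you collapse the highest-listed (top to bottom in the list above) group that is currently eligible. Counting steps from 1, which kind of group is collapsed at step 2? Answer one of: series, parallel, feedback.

Step 1 - series reduction of G1, G2
Step 2 - add G3, G4 (parallel)
Step 3 - feedback reduction of (G1*G2), (G3+G4)
At step 2 the group reduced is parallel.

Final answer: parallel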